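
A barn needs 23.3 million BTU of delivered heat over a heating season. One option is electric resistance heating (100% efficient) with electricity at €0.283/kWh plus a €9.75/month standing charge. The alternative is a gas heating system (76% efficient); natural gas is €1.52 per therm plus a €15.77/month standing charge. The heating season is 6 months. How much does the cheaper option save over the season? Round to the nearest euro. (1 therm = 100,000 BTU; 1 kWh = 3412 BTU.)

Heat load = 23.3 × 10⁶ BTU = 23,300,000 BTU
Gas: input = 23,300,000 / 0.76 = 30,657,895 BTU = 306.6 therm → 306.6 × €1.52 = €466.00; + 6 × €15.77 standing = €560.62
Electric: 23,300,000 BTU / 3412 = 6,829 kWh → × €0.283 = €1,932.56; + 6 × €9.75 standing = €1,991.06
Difference = |€560.62 − €1,991.06| = €1,430.44 ≈ €1430

€1430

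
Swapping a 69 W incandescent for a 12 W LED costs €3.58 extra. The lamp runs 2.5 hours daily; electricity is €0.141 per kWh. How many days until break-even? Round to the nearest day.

Power saved = 69 − 12 = 57 W
Daily energy saved = 57 W × 2.5 h = 142.5 Wh = 0.1425 kWh
Daily savings = 0.1425 × €0.141 = €0.0201
Payback = €3.58 / €0.0201 per day = 178.2 days

178 days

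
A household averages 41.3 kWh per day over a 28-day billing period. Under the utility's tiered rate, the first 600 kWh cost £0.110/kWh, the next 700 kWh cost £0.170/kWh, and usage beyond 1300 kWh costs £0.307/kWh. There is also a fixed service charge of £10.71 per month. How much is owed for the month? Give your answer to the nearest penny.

£171.30

Usage = 41.3 kWh/day × 28 days = 1156.4 kWh
First 600 kWh × £0.110 = £66.00
Next 556.4 kWh × £0.170 = £94.59
Remaining tier: 0 kWh (not reached)
Energy charge = £160.59; + service £10.71 = £171.30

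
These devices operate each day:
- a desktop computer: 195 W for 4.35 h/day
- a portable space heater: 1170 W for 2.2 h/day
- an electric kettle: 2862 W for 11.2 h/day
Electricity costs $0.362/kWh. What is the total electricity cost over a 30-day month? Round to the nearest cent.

$385.28

desktop computer: 195 W × 4.35 h × 30 d = 25,447 Wh = 25.45 kWh
portable space heater: 1170 W × 2.2 h × 30 d = 77,220 Wh = 77.22 kWh
electric kettle: 2862 W × 11.2 h × 30 d = 961,632 Wh = 961.6 kWh
Total energy = 25.45 + 77.22 + 961.6 = 1,064 kWh
Cost = 1,064 kWh × $0.362 = $385.28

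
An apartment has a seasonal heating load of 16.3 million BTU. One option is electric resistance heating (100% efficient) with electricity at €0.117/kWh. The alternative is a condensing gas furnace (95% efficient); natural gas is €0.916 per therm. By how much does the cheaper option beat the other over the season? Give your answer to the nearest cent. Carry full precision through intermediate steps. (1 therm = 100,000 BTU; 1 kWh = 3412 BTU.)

€401.77

Heat load = 16.3 × 10⁶ BTU = 16,300,000 BTU
Gas: input = 16,300,000 / 0.95 = 17,157,895 BTU = 171.6 therm → 171.6 × €0.916 = €157.17
Electric: 16,300,000 BTU / 3412 = 4,777 kWh → × €0.117 = €558.94
Difference = |€157.17 − €558.94| = €401.77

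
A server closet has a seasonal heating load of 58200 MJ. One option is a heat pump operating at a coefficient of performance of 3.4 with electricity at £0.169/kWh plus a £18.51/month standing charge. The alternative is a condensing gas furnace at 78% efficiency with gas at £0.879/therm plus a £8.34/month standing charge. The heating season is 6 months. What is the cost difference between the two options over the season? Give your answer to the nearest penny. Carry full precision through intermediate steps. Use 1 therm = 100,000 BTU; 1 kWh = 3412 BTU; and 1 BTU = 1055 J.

£243.00

Heat load = 58200 MJ = 58,200,000,000 J / 1055 = 55,165,877 BTU
Gas: input = 55,165,877 / 0.78 = 70,725,483 BTU = 707.3 therm → 707.3 × £0.879 = £621.68; + 6 × £8.34 standing = £671.72
Heat pump: 55,165,877 BTU / 3412 = 16,170 kWh heat; / 3.4 = 4,755 kWh in → × £0.169 = £803.65; + 6 × £18.51 standing = £914.71
Difference = |£671.72 − £914.71| = £243.00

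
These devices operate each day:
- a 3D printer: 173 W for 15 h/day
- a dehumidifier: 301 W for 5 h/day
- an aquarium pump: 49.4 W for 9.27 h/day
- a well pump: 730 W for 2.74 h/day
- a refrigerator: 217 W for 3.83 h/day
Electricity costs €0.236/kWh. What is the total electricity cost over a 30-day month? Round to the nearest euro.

€52

3D printer: 173 W × 15 h × 30 d = 77,850 Wh = 77.85 kWh
dehumidifier: 301 W × 5 h × 30 d = 45,150 Wh = 45.15 kWh
aquarium pump: 49.4 W × 9.27 h × 30 d = 13,738 Wh = 13.74 kWh
well pump: 730 W × 2.74 h × 30 d = 60,006 Wh = 60.01 kWh
refrigerator: 217 W × 3.83 h × 30 d = 24,933 Wh = 24.93 kWh
Total energy = 77.85 + 45.15 + 13.74 + 60.01 + 24.93 = 221.7 kWh
Cost = 221.7 kWh × €0.236 = €52.32 ≈ €52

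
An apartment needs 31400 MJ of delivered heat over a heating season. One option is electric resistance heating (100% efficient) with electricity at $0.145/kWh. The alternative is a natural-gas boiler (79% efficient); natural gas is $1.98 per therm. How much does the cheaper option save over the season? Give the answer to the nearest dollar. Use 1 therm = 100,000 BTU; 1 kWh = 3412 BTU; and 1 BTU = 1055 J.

Heat load = 31400 MJ = 31,400,000,000 J / 1055 = 29,763,033 BTU
Gas: input = 29,763,033 / 0.79 = 37,674,726 BTU = 376.7 therm → 376.7 × $1.98 = $745.96
Electric: 29,763,033 BTU / 3412 = 8,723 kWh → × $0.145 = $1,264.84
Difference = |$745.96 − $1,264.84| = $518.88 ≈ $519

$519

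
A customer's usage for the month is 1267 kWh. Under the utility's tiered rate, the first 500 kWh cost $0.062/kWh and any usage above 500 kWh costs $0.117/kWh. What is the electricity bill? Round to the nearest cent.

$120.74

First 500 kWh × $0.062 = $31.00
Remaining 767 kWh × $0.117 = $89.74
Total = $120.74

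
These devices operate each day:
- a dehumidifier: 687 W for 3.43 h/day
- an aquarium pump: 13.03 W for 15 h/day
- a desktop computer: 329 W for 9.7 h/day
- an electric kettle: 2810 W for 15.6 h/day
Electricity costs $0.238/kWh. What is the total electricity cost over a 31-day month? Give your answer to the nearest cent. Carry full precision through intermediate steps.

$365.80

dehumidifier: 687 W × 3.43 h × 31 d = 73,049 Wh = 73.05 kWh
aquarium pump: 13.03 W × 15 h × 31 d = 6,059 Wh = 6.059 kWh
desktop computer: 329 W × 9.7 h × 31 d = 98,930 Wh = 98.93 kWh
electric kettle: 2810 W × 15.6 h × 31 d = 1,358,916 Wh = 1,359 kWh
Total energy = 73.05 + 6.059 + 98.93 + 1,359 = 1,537 kWh
Cost = 1,537 kWh × $0.238 = $365.80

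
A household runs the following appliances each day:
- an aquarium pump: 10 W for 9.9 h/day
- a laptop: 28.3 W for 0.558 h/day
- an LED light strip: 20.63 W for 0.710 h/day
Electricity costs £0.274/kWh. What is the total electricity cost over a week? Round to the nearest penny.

aquarium pump: 10 W × 9.9 h × 7 d = 693 Wh = 0.693 kWh
laptop: 28.3 W × 0.558 h × 7 d = 111 Wh = 0.1105 kWh
LED light strip: 20.63 W × 0.710 h × 7 d = 103 Wh = 0.1025 kWh
Total energy = 0.693 + 0.1105 + 0.1025 = 0.9061 kWh
Cost = 0.9061 kWh × £0.274 = £0.25

£0.25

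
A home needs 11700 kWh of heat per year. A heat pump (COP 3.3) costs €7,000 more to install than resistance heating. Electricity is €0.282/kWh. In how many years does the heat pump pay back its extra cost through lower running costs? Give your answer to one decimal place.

Resistance: 11700 kWh × €0.282 = €3,299.40/yr
Heat pump: 11700 / 3.3 = 3545 kWh in → × €0.282 = €999.82/yr
Annual savings = €2,299.58
Payback = €7,000 / €2,299.58 = 3.04 years

3.0 years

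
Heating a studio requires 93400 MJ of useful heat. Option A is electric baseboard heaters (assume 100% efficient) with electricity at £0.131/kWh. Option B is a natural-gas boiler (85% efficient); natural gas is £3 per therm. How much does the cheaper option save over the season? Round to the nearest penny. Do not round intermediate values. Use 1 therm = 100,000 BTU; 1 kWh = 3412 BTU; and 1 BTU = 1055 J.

Heat load = 93400 MJ = 93,400,000,000 J / 1055 = 88,530,806 BTU
Gas: input = 88,530,806 / 0.85 = 104,153,889 BTU = 1,042 therm → 1,042 × £3 = £3,124.62
Electric: 88,530,806 BTU / 3412 = 25,950 kWh → × £0.131 = £3,399.04
Difference = |£3,124.62 − £3,399.04| = £274.43

£274.43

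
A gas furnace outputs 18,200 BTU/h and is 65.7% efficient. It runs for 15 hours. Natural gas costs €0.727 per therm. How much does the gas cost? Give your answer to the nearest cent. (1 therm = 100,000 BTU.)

Heat delivered = 18,200 BTU/h × 15 h = 273,000 BTU
Gas input = 273,000 / 0.657 = 415,525 BTU
= 415,525 / 100,000 = 4.155 therm
Cost = 4.155 × €0.727/therm = €3.02

€3.02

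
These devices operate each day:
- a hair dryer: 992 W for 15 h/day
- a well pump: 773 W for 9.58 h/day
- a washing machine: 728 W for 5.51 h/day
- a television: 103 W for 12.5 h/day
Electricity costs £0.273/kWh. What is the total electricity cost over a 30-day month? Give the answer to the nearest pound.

hair dryer: 992 W × 15 h × 30 d = 446,400 Wh = 446.4 kWh
well pump: 773 W × 9.58 h × 30 d = 222,160 Wh = 222.2 kWh
washing machine: 728 W × 5.51 h × 30 d = 120,338 Wh = 120.3 kWh
television: 103 W × 12.5 h × 30 d = 38,625 Wh = 38.62 kWh
Total energy = 446.4 + 222.2 + 120.3 + 38.62 = 827.5 kWh
Cost = 827.5 kWh × £0.273 = £225.91 ≈ £226

£226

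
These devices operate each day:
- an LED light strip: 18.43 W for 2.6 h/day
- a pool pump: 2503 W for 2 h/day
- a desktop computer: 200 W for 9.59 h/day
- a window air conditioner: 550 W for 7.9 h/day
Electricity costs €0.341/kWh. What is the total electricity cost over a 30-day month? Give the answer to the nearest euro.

LED light strip: 18.43 W × 2.6 h × 30 d = 1,438 Wh = 1.438 kWh
pool pump: 2503 W × 2 h × 30 d = 150,180 Wh = 150.2 kWh
desktop computer: 200 W × 9.59 h × 30 d = 57,540 Wh = 57.54 kWh
window air conditioner: 550 W × 7.9 h × 30 d = 130,350 Wh = 130.3 kWh
Total energy = 1.438 + 150.2 + 57.54 + 130.3 = 339.5 kWh
Cost = 339.5 kWh × €0.341 = €115.77 ≈ €116

€116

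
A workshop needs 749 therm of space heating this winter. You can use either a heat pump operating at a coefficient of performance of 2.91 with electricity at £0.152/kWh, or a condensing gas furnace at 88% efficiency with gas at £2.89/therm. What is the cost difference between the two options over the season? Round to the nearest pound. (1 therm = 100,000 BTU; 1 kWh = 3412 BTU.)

£1313

Heat load = 749 therm × 100,000 = 74,900,000 BTU
Gas: input = 74,900,000 / 0.88 = 85,113,636 BTU = 851.1 therm → 851.1 × £2.89 = £2,459.78
Heat pump: 74,900,000 BTU / 3412 = 21,950 kWh heat; / 2.91 = 7,544 kWh in → × £0.152 = £1,146.63
Difference = |£2,459.78 − £1,146.63| = £1,313.15 ≈ £1313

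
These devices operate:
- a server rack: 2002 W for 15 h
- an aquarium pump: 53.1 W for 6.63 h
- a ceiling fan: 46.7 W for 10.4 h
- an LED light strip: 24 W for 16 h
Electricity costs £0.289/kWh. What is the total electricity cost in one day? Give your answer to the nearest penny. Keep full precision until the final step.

server rack: 2002 W × 15 h = 30,030 Wh = 30.03 kWh
aquarium pump: 53.1 W × 6.63 h = 352 Wh = 0.3521 kWh
ceiling fan: 46.7 W × 10.4 h = 486 Wh = 0.4857 kWh
LED light strip: 24 W × 16 h = 384 Wh = 0.384 kWh
Total energy = 30.03 + 0.3521 + 0.4857 + 0.384 = 31.25 kWh
Cost = 31.25 kWh × £0.289 = £9.03

£9.03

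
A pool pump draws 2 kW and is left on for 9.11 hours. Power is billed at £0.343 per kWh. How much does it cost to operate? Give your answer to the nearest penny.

Energy = 2000 W × 9.11 h = 18,220 Wh = 18.22 kWh
Cost = 18.22 kWh × £0.343/kWh = £6.25

£6.25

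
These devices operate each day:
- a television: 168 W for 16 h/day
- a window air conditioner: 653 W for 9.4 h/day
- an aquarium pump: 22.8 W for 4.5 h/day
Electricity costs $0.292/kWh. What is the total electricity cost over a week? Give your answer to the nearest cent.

television: 168 W × 16 h × 7 d = 18,816 Wh = 18.82 kWh
window air conditioner: 653 W × 9.4 h × 7 d = 42,967 Wh = 42.97 kWh
aquarium pump: 22.8 W × 4.5 h × 7 d = 718 Wh = 0.7182 kWh
Total energy = 18.82 + 42.97 + 0.7182 = 62.5 kWh
Cost = 62.5 kWh × $0.292 = $18.25

$18.25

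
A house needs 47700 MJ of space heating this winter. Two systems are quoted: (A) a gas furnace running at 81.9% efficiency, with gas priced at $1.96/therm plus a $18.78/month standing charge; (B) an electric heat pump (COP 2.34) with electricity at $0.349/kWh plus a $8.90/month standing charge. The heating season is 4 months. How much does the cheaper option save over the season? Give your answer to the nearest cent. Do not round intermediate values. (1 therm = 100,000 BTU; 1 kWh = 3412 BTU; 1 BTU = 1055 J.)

$854.81

Heat load = 47700 MJ = 47,700,000,000 J / 1055 = 45,213,270 BTU
Gas: input = 45,213,270 / 0.819 = 55,205,458 BTU = 552.1 therm → 552.1 × $1.96 = $1,082.03; + 4 × $18.78 standing = $1,157.15
Heat pump: 45,213,270 BTU / 3412 = 13,250 kWh heat; / 2.34 = 5,663 kWh in → × $0.349 = $1,976.36; + 4 × $8.90 standing = $2,011.96
Difference = |$1,157.15 − $2,011.96| = $854.81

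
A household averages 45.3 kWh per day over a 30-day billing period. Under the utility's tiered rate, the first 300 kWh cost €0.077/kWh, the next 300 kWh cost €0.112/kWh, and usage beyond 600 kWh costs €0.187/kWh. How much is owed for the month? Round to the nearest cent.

Usage = 45.3 kWh/day × 30 days = 1359 kWh
First 300 kWh × €0.077 = €23.10
Next 300 kWh × €0.112 = €33.60
Remaining 759 kWh × €0.187 = €141.93
Total = €198.63

€198.63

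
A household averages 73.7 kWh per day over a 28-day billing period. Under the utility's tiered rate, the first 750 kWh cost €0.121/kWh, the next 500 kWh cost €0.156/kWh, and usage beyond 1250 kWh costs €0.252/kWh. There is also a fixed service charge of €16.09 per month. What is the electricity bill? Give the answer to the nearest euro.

Usage = 73.7 kWh/day × 28 days = 2063.6 kWh
First 750 kWh × €0.121 = €90.75
Next 500 kWh × €0.156 = €78.00
Remaining 813.6 kWh × €0.252 = €205.03
Energy charge = €373.78; + service €16.09 = €389.87 ≈ €390

€390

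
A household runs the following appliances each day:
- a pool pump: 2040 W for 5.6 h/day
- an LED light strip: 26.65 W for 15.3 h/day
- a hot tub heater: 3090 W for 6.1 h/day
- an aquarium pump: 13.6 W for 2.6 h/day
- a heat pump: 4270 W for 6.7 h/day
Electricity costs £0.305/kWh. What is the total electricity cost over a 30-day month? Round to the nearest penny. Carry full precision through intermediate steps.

pool pump: 2040 W × 5.6 h × 30 d = 342,720 Wh = 342.7 kWh
LED light strip: 26.65 W × 15.3 h × 30 d = 12,232 Wh = 12.23 kWh
hot tub heater: 3090 W × 6.1 h × 30 d = 565,470 Wh = 565.5 kWh
aquarium pump: 13.6 W × 2.6 h × 30 d = 1,061 Wh = 1.061 kWh
heat pump: 4270 W × 6.7 h × 30 d = 858,270 Wh = 858.3 kWh
Total energy = 342.7 + 12.23 + 565.5 + 1.061 + 858.3 = 1,780 kWh
Cost = 1,780 kWh × £0.305 = £542.82

£542.82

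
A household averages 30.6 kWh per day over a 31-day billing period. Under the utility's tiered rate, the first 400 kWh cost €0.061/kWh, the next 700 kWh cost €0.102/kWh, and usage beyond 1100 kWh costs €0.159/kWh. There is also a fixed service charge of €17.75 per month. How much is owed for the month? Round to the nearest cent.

€98.11

Usage = 30.6 kWh/day × 31 days = 948.6 kWh
First 400 kWh × €0.061 = €24.40
Next 548.6 kWh × €0.102 = €55.96
Remaining tier: 0 kWh (not reached)
Energy charge = €80.36; + service €17.75 = €98.11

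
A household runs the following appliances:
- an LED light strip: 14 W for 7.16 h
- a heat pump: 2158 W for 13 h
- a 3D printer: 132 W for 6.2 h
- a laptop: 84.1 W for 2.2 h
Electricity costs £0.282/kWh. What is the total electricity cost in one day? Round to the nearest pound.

LED light strip: 14 W × 7.16 h = 100 Wh = 0.1002 kWh
heat pump: 2158 W × 13 h = 28,054 Wh = 28.05 kWh
3D printer: 132 W × 6.2 h = 818 Wh = 0.8184 kWh
laptop: 84.1 W × 2.2 h = 185 Wh = 0.185 kWh
Total energy = 0.1002 + 28.05 + 0.8184 + 0.185 = 29.16 kWh
Cost = 29.16 kWh × £0.282 = £8.22 ≈ £8

£8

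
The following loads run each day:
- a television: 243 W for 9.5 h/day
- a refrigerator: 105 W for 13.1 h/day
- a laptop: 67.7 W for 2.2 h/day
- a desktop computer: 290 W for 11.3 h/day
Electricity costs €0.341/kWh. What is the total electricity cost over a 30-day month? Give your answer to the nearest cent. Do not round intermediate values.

television: 243 W × 9.5 h × 30 d = 69,255 Wh = 69.25 kWh
refrigerator: 105 W × 13.1 h × 30 d = 41,265 Wh = 41.27 kWh
laptop: 67.7 W × 2.2 h × 30 d = 4,468 Wh = 4.468 kWh
desktop computer: 290 W × 11.3 h × 30 d = 98,310 Wh = 98.31 kWh
Total energy = 69.25 + 41.27 + 4.468 + 98.31 = 213.3 kWh
Cost = 213.3 kWh × €0.341 = €72.73

€72.73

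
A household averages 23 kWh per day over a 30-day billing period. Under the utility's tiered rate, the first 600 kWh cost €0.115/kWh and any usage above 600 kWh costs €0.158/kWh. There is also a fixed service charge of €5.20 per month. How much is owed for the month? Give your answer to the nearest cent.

Usage = 23 kWh/day × 30 days = 690 kWh
First 600 kWh × €0.115 = €69.00
Remaining 90 kWh × €0.158 = €14.22
Energy charge = €83.22; + service €5.20 = €88.42

€88.42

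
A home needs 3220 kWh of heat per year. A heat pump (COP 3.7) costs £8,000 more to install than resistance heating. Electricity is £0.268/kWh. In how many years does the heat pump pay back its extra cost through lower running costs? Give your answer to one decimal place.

Resistance: 3220 kWh × £0.268 = £862.96/yr
Heat pump: 3220 / 3.7 = 870.3 kWh in → × £0.268 = £233.23/yr
Annual savings = £629.73
Payback = £8,000 / £629.73 = 12.7 years

12.7 years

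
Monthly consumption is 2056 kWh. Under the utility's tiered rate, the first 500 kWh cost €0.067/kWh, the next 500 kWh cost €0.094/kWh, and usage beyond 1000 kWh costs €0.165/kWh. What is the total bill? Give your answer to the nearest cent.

€254.74

First 500 kWh × €0.067 = €33.50
Next 500 kWh × €0.094 = €47.00
Remaining 1056 kWh × €0.165 = €174.24
Total = €254.74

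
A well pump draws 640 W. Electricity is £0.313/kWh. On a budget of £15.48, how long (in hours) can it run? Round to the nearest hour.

77 h

Energy budget = £15.48 / £0.313 per kWh = 49.46 kWh = 49,457 Wh
Runtime = 49,457 Wh / 640 W = 77.28 h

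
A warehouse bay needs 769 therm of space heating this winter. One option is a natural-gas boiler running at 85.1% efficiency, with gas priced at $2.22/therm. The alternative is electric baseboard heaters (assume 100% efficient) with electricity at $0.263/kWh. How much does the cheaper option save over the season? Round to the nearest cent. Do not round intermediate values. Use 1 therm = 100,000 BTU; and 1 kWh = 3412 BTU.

$3921.43

Heat load = 769 therm × 100,000 = 76,900,000 BTU
Gas: input = 76,900,000 / 0.851 = 90,364,277 BTU = 903.6 therm → 903.6 × $2.22 = $2,006.09
Electric: 76,900,000 BTU / 3412 = 22,540 kWh → × $0.263 = $5,927.52
Difference = |$2,006.09 − $5,927.52| = $3,921.43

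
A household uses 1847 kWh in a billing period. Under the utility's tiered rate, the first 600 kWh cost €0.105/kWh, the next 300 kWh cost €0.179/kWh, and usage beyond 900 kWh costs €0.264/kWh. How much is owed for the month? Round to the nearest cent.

€366.71

First 600 kWh × €0.105 = €63.00
Next 300 kWh × €0.179 = €53.70
Remaining 947 kWh × €0.264 = €250.01
Total = €366.71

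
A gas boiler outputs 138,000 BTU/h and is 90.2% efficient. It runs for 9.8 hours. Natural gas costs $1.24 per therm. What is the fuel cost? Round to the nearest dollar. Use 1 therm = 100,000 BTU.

Heat delivered = 138,000 BTU/h × 9.8 h = 1,352,400 BTU
Gas input = 1,352,400 / 0.902 = 1,499,335 BTU
= 1,499,335 / 100,000 = 14.99 therm
Cost = 14.99 × $1.24/therm = $18.59 ≈ $19

$19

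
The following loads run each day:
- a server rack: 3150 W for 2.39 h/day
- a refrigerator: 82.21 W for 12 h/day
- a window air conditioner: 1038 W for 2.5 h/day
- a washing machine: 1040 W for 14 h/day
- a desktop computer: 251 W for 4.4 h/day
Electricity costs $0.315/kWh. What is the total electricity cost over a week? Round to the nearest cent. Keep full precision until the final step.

server rack: 3150 W × 2.39 h × 7 d = 52,700 Wh = 52.7 kWh
refrigerator: 82.21 W × 12 h × 7 d = 6,906 Wh = 6.906 kWh
window air conditioner: 1038 W × 2.5 h × 7 d = 18,165 Wh = 18.16 kWh
washing machine: 1040 W × 14 h × 7 d = 101,920 Wh = 101.9 kWh
desktop computer: 251 W × 4.4 h × 7 d = 7,731 Wh = 7.731 kWh
Total energy = 52.7 + 6.906 + 18.16 + 101.9 + 7.731 = 187.4 kWh
Cost = 187.4 kWh × $0.315 = $59.04

$59.04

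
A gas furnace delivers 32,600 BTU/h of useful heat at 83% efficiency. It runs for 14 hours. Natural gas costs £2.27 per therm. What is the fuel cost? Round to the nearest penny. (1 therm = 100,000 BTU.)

£12.48

Heat delivered = 32,600 BTU/h × 14 h = 456,400 BTU
Gas input = 456,400 / 0.83 = 549,880 BTU
= 549,880 / 100,000 = 5.499 therm
Cost = 5.499 × £2.27/therm = £12.48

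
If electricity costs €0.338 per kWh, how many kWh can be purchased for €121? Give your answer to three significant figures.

€121 / €0.338 per kWh = 358 kWh

358 kWh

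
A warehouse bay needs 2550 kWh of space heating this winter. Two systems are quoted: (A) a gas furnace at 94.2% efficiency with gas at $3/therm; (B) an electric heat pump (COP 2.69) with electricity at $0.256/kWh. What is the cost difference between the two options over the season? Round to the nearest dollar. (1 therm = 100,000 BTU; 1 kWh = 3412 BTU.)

$34

Heat load = 2550 kWh × 3412 = 8,700,600 BTU
Gas: input = 8,700,600 / 0.942 = 9,236,306 BTU = 92.36 therm → 92.36 × $3 = $277.09
Heat pump: 8,700,600 BTU / 3412 = 2,550 kWh heat; / 2.69 = 948 kWh in → × $0.256 = $242.68
Difference = |$277.09 − $242.68| = $34.41 ≈ $34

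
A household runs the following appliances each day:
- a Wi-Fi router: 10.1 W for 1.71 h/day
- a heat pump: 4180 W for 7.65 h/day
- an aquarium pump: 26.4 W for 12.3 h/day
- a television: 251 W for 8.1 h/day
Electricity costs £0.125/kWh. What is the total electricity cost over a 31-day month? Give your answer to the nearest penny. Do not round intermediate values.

£133.11

Wi-Fi router: 10.1 W × 1.71 h × 31 d = 535 Wh = 0.5354 kWh
heat pump: 4180 W × 7.65 h × 31 d = 991,287 Wh = 991.3 kWh
aquarium pump: 26.4 W × 12.3 h × 31 d = 10,066 Wh = 10.07 kWh
television: 251 W × 8.1 h × 31 d = 63,026 Wh = 63.03 kWh
Total energy = 0.5354 + 991.3 + 10.07 + 63.03 = 1,065 kWh
Cost = 1,065 kWh × £0.125 = £133.11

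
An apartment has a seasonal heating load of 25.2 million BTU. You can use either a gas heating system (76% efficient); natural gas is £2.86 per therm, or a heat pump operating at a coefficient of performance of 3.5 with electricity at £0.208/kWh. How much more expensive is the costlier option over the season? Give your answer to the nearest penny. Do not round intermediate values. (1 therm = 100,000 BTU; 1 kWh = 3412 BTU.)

£509.39

Heat load = 25.2 × 10⁶ BTU = 25,200,000 BTU
Gas: input = 25,200,000 / 0.760 = 33,157,895 BTU = 331.6 therm → 331.6 × £2.86 = £948.32
Heat pump: 25,200,000 BTU / 3412 = 7,386 kWh heat; / 3.5 = 2,110 kWh in → × £0.208 = £438.92
Difference = |£948.32 − £438.92| = £509.39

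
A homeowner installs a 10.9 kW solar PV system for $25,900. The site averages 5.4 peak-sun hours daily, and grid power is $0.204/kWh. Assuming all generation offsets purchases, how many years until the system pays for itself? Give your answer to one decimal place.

5.9 years

Daily generation = 10.9 kW × 5.4 h = 58.86 kWh
Annual generation = 58.86 × 365 = 21484 kWh
Annual savings = 21484 × $0.204 = $4,382.72
Payback = $25,900 / $4,382.72 = 5.91 years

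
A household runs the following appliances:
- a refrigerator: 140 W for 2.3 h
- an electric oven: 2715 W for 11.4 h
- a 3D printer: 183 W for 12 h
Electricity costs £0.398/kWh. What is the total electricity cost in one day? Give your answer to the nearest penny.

£13.32

refrigerator: 140 W × 2.3 h = 322 Wh = 0.322 kWh
electric oven: 2715 W × 11.4 h = 30,951 Wh = 30.95 kWh
3D printer: 183 W × 12 h = 2,196 Wh = 2.196 kWh
Total energy = 0.322 + 30.95 + 2.196 = 33.47 kWh
Cost = 33.47 kWh × £0.398 = £13.32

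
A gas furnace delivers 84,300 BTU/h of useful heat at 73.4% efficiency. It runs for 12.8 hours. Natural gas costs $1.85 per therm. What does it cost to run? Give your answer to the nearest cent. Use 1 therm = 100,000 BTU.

Heat delivered = 84,300 BTU/h × 12.8 h = 1,079,040 BTU
Gas input = 1,079,040 / 0.734 = 1,470,082 BTU
= 1,470,082 / 100,000 = 14.7 therm
Cost = 14.7 × $1.85/therm = $27.20

$27.20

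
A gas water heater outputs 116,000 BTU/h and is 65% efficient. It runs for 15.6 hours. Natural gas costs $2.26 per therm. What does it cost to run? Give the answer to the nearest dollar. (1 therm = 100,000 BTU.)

$63

Heat delivered = 116,000 BTU/h × 15.6 h = 1,809,600 BTU
Gas input = 1,809,600 / 0.65 = 2,784,000 BTU
= 2,784,000 / 100,000 = 27.84 therm
Cost = 27.84 × $2.26/therm = $62.92 ≈ $63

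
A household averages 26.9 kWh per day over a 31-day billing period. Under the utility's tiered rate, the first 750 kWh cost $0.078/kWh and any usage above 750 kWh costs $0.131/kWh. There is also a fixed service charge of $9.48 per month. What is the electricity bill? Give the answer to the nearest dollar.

$79

Usage = 26.9 kWh/day × 31 days = 833.9 kWh
First 750 kWh × $0.078 = $58.50
Remaining 83.9 kWh × $0.131 = $10.99
Energy charge = $69.49; + service $9.48 = $78.97 ≈ $79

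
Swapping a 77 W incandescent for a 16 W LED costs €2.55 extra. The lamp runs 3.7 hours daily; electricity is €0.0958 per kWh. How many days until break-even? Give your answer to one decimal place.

Power saved = 77 − 16 = 61 W
Daily energy saved = 61 W × 3.7 h = 225.7 Wh = 0.2257 kWh
Daily savings = 0.2257 × €0.0958 = €0.0216
Payback = €2.55 / €0.0216 per day = 117.9 days

117.9 days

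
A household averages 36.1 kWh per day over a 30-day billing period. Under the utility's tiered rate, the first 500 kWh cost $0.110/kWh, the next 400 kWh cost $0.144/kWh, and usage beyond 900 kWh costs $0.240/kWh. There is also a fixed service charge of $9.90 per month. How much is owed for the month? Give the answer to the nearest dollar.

Usage = 36.1 kWh/day × 30 days = 1083 kWh
First 500 kWh × $0.110 = $55.00
Next 400 kWh × $0.144 = $57.60
Remaining 183 kWh × $0.240 = $43.92
Energy charge = $156.52; + service $9.90 = $166.42 ≈ $166

$166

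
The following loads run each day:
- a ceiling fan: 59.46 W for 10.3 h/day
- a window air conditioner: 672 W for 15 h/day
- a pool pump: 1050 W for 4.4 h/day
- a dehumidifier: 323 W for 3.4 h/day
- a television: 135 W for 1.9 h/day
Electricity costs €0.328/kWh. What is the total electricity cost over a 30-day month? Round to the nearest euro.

€164

ceiling fan: 59.46 W × 10.3 h × 30 d = 18,373 Wh = 18.37 kWh
window air conditioner: 672 W × 15 h × 30 d = 302,400 Wh = 302.4 kWh
pool pump: 1050 W × 4.4 h × 30 d = 138,600 Wh = 138.6 kWh
dehumidifier: 323 W × 3.4 h × 30 d = 32,946 Wh = 32.95 kWh
television: 135 W × 1.9 h × 30 d = 7,695 Wh = 7.695 kWh
Total energy = 18.37 + 302.4 + 138.6 + 32.95 + 7.695 = 500 kWh
Cost = 500 kWh × €0.328 = €164.00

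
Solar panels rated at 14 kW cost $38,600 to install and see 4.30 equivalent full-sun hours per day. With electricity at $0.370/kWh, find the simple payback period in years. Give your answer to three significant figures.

4.75 years

Daily generation = 14 kW × 4.30 h = 60.2 kWh
Annual generation = 60.2 × 365 = 21973 kWh
Annual savings = 21973 × $0.370 = $8,130.01
Payback = $38,600 / $8,130.01 = 4.75 years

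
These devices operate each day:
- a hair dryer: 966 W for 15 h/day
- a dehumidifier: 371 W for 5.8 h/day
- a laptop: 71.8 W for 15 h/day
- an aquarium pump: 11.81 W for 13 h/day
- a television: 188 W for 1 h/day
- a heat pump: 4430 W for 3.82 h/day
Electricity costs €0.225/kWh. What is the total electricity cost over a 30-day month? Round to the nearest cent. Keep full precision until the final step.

€236.13

hair dryer: 966 W × 15 h × 30 d = 434,700 Wh = 434.7 kWh
dehumidifier: 371 W × 5.8 h × 30 d = 64,554 Wh = 64.55 kWh
laptop: 71.8 W × 15 h × 30 d = 32,310 Wh = 32.31 kWh
aquarium pump: 11.81 W × 13 h × 30 d = 4,606 Wh = 4.606 kWh
television: 188 W × 1 h × 30 d = 5,640 Wh = 5.64 kWh
heat pump: 4430 W × 3.82 h × 30 d = 507,678 Wh = 507.7 kWh
Total energy = 434.7 + 64.55 + 32.31 + 4.606 + 5.64 + 507.7 = 1,049 kWh
Cost = 1,049 kWh × €0.225 = €236.13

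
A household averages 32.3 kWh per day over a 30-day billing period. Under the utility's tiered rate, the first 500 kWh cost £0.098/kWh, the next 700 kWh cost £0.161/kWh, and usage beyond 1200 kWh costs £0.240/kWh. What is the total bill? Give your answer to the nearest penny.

Usage = 32.3 kWh/day × 30 days = 969 kWh
First 500 kWh × £0.098 = £49.00
Next 469 kWh × £0.161 = £75.51
Remaining tier: 0 kWh (not reached)
Total = £124.51

£124.51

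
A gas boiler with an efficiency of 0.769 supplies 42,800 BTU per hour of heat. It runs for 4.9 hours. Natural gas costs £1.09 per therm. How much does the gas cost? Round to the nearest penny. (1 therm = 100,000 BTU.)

£2.97

Heat delivered = 42,800 BTU/h × 4.9 h = 209,720 BTU
Gas input = 209,720 / 0.769 = 272,718 BTU
= 272,718 / 100,000 = 2.727 therm
Cost = 2.727 × £1.09/therm = £2.97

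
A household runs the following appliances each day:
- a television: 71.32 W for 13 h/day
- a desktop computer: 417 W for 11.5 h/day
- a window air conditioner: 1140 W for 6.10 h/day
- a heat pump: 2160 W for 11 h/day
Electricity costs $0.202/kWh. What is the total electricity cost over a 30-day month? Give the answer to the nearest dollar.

$221

television: 71.32 W × 13 h × 30 d = 27,815 Wh = 27.81 kWh
desktop computer: 417 W × 11.5 h × 30 d = 143,865 Wh = 143.9 kWh
window air conditioner: 1140 W × 6.10 h × 30 d = 208,620 Wh = 208.6 kWh
heat pump: 2160 W × 11 h × 30 d = 712,800 Wh = 712.8 kWh
Total energy = 27.81 + 143.9 + 208.6 + 712.8 = 1,093 kWh
Cost = 1,093 kWh × $0.202 = $220.81 ≈ $221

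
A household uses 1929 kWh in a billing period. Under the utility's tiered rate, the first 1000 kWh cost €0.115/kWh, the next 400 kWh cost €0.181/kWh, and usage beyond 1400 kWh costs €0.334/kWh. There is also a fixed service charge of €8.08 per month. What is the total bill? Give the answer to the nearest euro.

€372

First 1000 kWh × €0.115 = €115.00
Next 400 kWh × €0.181 = €72.40
Remaining 529 kWh × €0.334 = €176.69
Energy charge = €364.09; + service €8.08 = €372.17 ≈ €372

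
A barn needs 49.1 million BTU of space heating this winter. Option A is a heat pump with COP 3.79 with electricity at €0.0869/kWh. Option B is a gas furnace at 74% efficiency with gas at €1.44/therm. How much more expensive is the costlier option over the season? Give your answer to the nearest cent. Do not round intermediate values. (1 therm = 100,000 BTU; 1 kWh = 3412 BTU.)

€625.51

Heat load = 49.1 × 10⁶ BTU = 49,100,000 BTU
Gas: input = 49,100,000 / 0.74 = 66,351,351 BTU = 663.5 therm → 663.5 × €1.44 = €955.46
Heat pump: 49,100,000 BTU / 3412 = 14,390 kWh heat; / 3.79 = 3,797 kWh in → × €0.0869 = €329.95
Difference = |€955.46 − €329.95| = €625.51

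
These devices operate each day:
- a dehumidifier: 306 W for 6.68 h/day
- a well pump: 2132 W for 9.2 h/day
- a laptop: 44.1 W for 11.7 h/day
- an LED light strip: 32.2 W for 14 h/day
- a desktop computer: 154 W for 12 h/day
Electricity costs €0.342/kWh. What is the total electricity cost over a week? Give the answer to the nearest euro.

dehumidifier: 306 W × 6.68 h × 7 d = 14,309 Wh = 14.31 kWh
well pump: 2132 W × 9.2 h × 7 d = 137,301 Wh = 137.3 kWh
laptop: 44.1 W × 11.7 h × 7 d = 3,612 Wh = 3.612 kWh
LED light strip: 32.2 W × 14 h × 7 d = 3,156 Wh = 3.156 kWh
desktop computer: 154 W × 12 h × 7 d = 12,936 Wh = 12.94 kWh
Total energy = 14.31 + 137.3 + 3.612 + 3.156 + 12.94 = 171.3 kWh
Cost = 171.3 kWh × €0.342 = €58.59 ≈ €59

€59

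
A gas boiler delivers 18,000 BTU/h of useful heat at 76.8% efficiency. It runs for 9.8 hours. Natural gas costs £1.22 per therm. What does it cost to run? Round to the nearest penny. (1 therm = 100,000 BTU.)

Heat delivered = 18,000 BTU/h × 9.8 h = 176,400 BTU
Gas input = 176,400 / 0.768 = 229,688 BTU
= 229,688 / 100,000 = 2.297 therm
Cost = 2.297 × £1.22/therm = £2.80

£2.80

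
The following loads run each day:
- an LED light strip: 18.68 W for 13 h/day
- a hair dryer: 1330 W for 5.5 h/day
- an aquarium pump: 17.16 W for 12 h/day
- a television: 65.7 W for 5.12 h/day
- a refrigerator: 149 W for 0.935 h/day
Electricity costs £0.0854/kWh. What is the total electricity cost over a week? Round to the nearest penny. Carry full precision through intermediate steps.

£4.93

LED light strip: 18.68 W × 13 h × 7 d = 1,700 Wh = 1.7 kWh
hair dryer: 1330 W × 5.5 h × 7 d = 51,205 Wh = 51.2 kWh
aquarium pump: 17.16 W × 12 h × 7 d = 1,441 Wh = 1.441 kWh
television: 65.7 W × 5.12 h × 7 d = 2,355 Wh = 2.355 kWh
refrigerator: 149 W × 0.935 h × 7 d = 975 Wh = 0.9752 kWh
Total energy = 1.7 + 51.2 + 1.441 + 2.355 + 0.9752 = 57.68 kWh
Cost = 57.68 kWh × £0.0854 = £4.93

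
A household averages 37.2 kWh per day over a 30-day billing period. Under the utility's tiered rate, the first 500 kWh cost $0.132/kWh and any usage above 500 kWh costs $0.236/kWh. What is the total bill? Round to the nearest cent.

Usage = 37.2 kWh/day × 30 days = 1116 kWh
First 500 kWh × $0.132 = $66.00
Remaining 616 kWh × $0.236 = $145.38
Total = $211.38

$211.38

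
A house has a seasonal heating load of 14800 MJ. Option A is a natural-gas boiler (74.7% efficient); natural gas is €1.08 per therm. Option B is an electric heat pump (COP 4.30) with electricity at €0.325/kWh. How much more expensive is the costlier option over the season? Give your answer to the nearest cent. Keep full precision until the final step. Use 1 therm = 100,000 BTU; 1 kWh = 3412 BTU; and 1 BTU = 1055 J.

Heat load = 14800 MJ = 14,800,000,000 J / 1055 = 14,028,436 BTU
Gas: input = 14,028,436 / 0.747 = 18,779,700 BTU = 187.8 therm → 187.8 × €1.08 = €202.82
Heat pump: 14,028,436 BTU / 3412 = 4,111 kWh heat; / 4.30 = 956.2 kWh in → × €0.325 = €310.75
Difference = |€202.82 − €310.75| = €107.93

€107.93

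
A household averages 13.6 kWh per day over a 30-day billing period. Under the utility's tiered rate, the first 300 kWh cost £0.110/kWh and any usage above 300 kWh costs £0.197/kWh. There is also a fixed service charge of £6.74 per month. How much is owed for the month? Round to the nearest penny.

Usage = 13.6 kWh/day × 30 days = 408 kWh
First 300 kWh × £0.110 = £33.00
Remaining 108 kWh × £0.197 = £21.28
Energy charge = £54.28; + service £6.74 = £61.02

£61.02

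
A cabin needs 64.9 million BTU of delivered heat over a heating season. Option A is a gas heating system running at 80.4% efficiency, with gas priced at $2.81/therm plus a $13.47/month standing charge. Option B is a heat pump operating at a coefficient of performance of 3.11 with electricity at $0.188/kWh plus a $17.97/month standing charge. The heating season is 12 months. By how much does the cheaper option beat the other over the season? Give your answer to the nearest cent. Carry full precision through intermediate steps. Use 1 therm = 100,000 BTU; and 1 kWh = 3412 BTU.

Heat load = 64.9 × 10⁶ BTU = 64,900,000 BTU
Gas: input = 64,900,000 / 0.804 = 80,721,393 BTU = 807.2 therm → 807.2 × $2.81 = $2,268.27; + 12 × $13.47 standing = $2,429.91
Heat pump: 64,900,000 BTU / 3412 = 19,020 kWh heat; / 3.11 = 6,116 kWh in → × $0.188 = $1,149.83; + 12 × $17.97 standing = $1,365.47
Difference = |$2,429.91 − $1,365.47| = $1,064.44

$1064.44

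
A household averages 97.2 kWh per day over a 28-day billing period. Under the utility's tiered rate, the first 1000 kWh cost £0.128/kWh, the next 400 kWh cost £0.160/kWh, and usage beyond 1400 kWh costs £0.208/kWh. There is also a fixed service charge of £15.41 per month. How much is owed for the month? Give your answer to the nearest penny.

£482.30

Usage = 97.2 kWh/day × 28 days = 2721.6 kWh
First 1000 kWh × £0.128 = £128.00
Next 400 kWh × £0.160 = £64.00
Remaining 1321.6 kWh × £0.208 = £274.89
Energy charge = £466.89; + service £15.41 = £482.30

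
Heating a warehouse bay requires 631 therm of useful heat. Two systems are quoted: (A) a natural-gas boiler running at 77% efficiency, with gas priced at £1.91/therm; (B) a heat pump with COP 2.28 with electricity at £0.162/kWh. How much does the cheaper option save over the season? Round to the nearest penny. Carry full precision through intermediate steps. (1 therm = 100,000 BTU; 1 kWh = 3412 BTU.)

£251.19

Heat load = 631 therm × 100,000 = 63,100,000 BTU
Gas: input = 63,100,000 / 0.770 = 81,948,052 BTU = 819.5 therm → 819.5 × £1.91 = £1,565.21
Heat pump: 63,100,000 BTU / 3412 = 18,490 kWh heat; / 2.28 = 8,111 kWh in → × £0.162 = £1,314.02
Difference = |£1,565.21 − £1,314.02| = £251.19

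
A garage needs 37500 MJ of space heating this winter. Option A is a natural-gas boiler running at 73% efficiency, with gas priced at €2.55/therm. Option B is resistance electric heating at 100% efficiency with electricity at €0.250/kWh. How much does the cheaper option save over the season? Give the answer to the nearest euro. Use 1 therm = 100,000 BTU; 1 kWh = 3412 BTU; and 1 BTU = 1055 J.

Heat load = 37500 MJ = 37,500,000,000 J / 1055 = 35,545,024 BTU
Gas: input = 35,545,024 / 0.73 = 48,691,813 BTU = 486.9 therm → 486.9 × €2.55 = €1,241.64
Electric: 35,545,024 BTU / 3412 = 10,420 kWh → × €0.250 = €2,604.41
Difference = |€1,241.64 − €2,604.41| = €1,362.77 ≈ €1363

€1363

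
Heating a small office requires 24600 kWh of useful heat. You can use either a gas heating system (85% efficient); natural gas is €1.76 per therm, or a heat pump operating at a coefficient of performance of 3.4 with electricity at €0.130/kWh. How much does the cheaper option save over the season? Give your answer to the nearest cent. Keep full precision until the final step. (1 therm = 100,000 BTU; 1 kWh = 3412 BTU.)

Heat load = 24600 kWh × 3412 = 83,935,200 BTU
Gas: input = 83,935,200 / 0.85 = 98,747,294 BTU = 987.5 therm → 987.5 × €1.76 = €1,737.95
Heat pump: 83,935,200 BTU / 3412 = 24,600 kWh heat; / 3.4 = 7,235 kWh in → × €0.130 = €940.59
Difference = |€1,737.95 − €940.59| = €797.36

€797.36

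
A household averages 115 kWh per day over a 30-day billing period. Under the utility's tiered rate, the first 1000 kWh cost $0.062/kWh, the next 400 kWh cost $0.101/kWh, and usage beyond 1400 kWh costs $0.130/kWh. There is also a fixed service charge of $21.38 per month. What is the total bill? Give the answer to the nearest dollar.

$390

Usage = 115 kWh/day × 30 days = 3450 kWh
First 1000 kWh × $0.062 = $62.00
Next 400 kWh × $0.101 = $40.40
Remaining 2050 kWh × $0.130 = $266.50
Energy charge = $368.90; + service $21.38 = $390.28 ≈ $390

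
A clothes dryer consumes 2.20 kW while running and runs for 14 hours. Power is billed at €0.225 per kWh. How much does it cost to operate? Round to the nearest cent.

Energy = 2200 W × 14 h = 30,800 Wh = 30.8 kWh
Cost = 30.8 kWh × €0.225/kWh = €6.93

€6.93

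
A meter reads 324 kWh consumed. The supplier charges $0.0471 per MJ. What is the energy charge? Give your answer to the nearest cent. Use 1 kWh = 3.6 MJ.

324 kWh × (3.6 MJ/kWh) = 1,166 MJ
Cost = 1,166 MJ × $0.0471/MJ = $54.94

$54.94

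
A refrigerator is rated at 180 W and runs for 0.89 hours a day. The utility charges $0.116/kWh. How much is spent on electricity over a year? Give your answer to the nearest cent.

Energy = 180 W × 0.89 h/day × 365 days = 58,473 Wh = 58.47 kWh
Cost = 58.47 kWh × $0.116/kWh = $6.78

$6.78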